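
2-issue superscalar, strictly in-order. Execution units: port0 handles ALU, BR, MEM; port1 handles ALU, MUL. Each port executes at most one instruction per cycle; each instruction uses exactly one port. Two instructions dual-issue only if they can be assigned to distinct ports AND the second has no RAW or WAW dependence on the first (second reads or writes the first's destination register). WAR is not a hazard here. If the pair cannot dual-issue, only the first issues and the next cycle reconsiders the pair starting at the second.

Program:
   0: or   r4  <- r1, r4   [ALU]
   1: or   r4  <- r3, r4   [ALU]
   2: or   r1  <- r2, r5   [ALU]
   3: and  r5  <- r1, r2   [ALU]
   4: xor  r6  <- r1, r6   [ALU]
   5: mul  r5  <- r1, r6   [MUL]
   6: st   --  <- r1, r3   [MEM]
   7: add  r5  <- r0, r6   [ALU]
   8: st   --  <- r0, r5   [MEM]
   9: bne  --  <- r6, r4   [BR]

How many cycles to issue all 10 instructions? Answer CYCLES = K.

CYCLES = 7

  cy0 -> i0 (or) RAW+WAW r4
  cy1 -> i1/i2 (or+or) 2-wide
  cy2 -> i3/i4 (and+xor) 2-wide
  cy3 -> i5/i6 (mul+st) 2-wide
  cy4 -> i7 (add) RAW r5
  cy5 -> i8 (st) no-port MEM/BR
  cy6 -> i9 (bne) tail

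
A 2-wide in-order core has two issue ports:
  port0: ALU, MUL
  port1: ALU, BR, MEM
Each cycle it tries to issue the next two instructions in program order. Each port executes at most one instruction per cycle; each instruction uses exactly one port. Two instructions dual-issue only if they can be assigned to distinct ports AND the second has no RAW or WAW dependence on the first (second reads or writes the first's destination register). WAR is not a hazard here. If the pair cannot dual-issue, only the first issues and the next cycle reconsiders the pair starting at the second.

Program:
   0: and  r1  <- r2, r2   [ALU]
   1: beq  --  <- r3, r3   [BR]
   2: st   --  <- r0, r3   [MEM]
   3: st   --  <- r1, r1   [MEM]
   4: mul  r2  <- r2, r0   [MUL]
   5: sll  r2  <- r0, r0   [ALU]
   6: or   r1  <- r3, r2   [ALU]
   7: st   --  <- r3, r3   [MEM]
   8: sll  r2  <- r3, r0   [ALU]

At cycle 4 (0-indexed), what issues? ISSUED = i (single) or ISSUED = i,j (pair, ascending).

c0: i0,i1 and beq  dual
c1: i2 st  no-port MEM/MEM
c2: i3,i4 st mul  dual
c3: i5 sll  RAW r2
c4: i6,i7 or st  dual
c5: i8 sll  tail

ISSUED = 6,7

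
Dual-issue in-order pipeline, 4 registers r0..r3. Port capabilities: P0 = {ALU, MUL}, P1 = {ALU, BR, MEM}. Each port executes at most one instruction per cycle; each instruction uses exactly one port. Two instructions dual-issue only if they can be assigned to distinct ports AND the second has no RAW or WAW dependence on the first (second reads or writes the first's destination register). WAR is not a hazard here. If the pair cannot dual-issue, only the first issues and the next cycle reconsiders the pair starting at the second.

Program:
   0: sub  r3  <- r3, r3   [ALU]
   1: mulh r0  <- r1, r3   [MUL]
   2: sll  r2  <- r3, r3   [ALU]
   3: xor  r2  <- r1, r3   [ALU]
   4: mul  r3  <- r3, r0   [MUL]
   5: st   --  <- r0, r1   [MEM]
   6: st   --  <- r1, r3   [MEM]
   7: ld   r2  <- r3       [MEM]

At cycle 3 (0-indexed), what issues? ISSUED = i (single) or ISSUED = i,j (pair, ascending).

ISSUED = 5

t=0 i0:sub ; RAW r3
t=1 i1,i2:mulh+sll ; pair
t=2 i3,i4:xor+mul ; pair
t=3 i5:st ; no-port MEM/MEM
t=4 i6:st ; no-port MEM/MEM
t=5 i7:ld ; tail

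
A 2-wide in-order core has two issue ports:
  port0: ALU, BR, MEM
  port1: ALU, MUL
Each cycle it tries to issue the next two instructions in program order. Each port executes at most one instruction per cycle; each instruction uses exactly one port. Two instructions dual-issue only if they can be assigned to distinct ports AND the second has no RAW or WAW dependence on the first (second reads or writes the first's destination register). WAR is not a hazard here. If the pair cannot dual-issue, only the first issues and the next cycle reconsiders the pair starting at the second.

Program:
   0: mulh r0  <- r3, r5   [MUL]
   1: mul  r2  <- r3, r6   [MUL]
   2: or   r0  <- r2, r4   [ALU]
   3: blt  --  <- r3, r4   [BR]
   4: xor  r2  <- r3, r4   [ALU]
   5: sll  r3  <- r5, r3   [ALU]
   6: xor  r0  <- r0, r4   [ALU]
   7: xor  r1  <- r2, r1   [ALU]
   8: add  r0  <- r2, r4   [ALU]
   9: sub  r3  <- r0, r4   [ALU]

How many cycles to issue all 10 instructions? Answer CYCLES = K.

0. mulh.MUL @i0  | no-port MUL/MUL
1. mul.MUL @i1  | RAW r2
2. or.ALU blt.BR @i2,i3  | dual
3. xor.ALU sll.ALU @i4,i5  | dual
4. xor.ALU xor.ALU @i6,i7  | dual
5. add.ALU @i8  | RAW r0
6. sub.ALU @i9  | tail

CYCLES = 7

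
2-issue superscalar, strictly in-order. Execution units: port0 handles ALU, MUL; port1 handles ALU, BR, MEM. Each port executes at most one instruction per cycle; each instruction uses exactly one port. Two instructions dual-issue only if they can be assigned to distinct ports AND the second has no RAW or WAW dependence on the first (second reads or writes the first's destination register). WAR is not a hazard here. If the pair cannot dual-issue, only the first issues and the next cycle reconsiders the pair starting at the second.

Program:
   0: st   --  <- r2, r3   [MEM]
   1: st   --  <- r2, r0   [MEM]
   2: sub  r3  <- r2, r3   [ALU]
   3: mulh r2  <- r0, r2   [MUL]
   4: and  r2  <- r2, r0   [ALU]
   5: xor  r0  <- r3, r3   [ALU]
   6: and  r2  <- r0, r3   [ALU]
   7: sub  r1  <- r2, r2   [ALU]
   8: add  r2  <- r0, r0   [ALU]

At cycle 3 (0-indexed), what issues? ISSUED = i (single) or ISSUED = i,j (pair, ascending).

ISSUED = 4,5

#0 head=0: st i0 no-port MEM/MEM
#1 head=1: st;sub i1+i2 2-wide
#2 head=3: mulh i3 RAW+WAW r2
#3 head=4: and;xor i4+i5 2-wide
#4 head=6: and i6 RAW r2
#5 head=7: sub;add i7+i8 2-wide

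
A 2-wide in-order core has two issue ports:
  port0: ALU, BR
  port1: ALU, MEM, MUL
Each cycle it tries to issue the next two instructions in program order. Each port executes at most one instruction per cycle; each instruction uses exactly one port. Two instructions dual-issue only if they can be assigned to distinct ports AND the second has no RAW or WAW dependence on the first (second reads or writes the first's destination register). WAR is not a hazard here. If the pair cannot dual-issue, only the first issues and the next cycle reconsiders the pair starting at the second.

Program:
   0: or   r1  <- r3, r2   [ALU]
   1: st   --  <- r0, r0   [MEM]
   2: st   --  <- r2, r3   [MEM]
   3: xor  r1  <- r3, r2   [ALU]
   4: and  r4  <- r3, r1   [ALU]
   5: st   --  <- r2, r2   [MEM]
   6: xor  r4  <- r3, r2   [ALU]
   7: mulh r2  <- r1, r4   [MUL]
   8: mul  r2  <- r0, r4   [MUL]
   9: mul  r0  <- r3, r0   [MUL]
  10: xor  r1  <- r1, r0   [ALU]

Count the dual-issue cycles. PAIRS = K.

#0 head=0: or.ALU;st.MEM i0/i1 2-wide
#1 head=2: st.MEM;xor.ALU i2/i3 2-wide
#2 head=4: and.ALU;st.MEM i4/i5 2-wide
#3 head=6: xor.ALU i6 RAW r4
#4 head=7: mulh.MUL i7 no-port MUL/MUL
#5 head=8: mul.MUL i8 no-port MUL/MUL
#6 head=9: mul.MUL i9 RAW r0
#7 head=10: xor.ALU i10 tail

PAIRS = 3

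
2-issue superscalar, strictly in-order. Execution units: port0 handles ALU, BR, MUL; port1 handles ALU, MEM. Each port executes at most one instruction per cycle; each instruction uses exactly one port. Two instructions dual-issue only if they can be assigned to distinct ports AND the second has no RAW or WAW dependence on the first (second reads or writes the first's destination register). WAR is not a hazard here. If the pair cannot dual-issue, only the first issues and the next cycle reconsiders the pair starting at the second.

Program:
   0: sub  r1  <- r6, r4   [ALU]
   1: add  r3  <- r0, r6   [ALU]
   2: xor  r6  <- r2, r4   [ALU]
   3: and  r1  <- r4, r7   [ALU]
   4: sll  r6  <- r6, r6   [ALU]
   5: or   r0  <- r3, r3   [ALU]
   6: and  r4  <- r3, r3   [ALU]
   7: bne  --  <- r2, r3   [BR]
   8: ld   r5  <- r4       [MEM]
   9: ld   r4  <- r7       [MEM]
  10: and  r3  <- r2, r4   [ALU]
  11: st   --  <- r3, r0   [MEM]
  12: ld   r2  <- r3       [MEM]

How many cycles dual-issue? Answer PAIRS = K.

PAIRS = 4

c0: i0,i1 sub.ALU;add.ALU  pair
c1: i2,i3 xor.ALU;and.ALU  pair
c2: i4,i5 sll.ALU;or.ALU  pair
c3: i6,i7 and.ALU;bne.BR  pair
c4: i8 ld.MEM  no-port MEM/MEM
c5: i9 ld.MEM  RAW r4
c6: i10 and.ALU  RAW r3
c7: i11 st.MEM  no-port MEM/MEM
c8: i12 ld.MEM  tail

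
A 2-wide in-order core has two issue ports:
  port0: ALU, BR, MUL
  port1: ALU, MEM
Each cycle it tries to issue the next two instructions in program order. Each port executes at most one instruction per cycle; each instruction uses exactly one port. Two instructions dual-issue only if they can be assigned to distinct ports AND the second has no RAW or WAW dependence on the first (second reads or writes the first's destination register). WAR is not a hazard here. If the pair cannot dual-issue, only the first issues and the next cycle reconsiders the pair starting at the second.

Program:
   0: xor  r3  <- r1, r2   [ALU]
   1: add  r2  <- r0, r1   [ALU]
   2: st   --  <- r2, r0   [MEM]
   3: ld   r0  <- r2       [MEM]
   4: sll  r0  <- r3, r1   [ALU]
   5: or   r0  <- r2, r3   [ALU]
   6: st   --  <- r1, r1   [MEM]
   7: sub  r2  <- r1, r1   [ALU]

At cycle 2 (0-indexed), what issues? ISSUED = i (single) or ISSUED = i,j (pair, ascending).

ISSUED = 3

c0: i0,i1 xor/add  pair
c1: i2 st  no-port MEM/MEM
c2: i3 ld  WAW r0
c3: i4 sll  WAW r0
c4: i5,i6 or/st  pair
c5: i7 sub  tail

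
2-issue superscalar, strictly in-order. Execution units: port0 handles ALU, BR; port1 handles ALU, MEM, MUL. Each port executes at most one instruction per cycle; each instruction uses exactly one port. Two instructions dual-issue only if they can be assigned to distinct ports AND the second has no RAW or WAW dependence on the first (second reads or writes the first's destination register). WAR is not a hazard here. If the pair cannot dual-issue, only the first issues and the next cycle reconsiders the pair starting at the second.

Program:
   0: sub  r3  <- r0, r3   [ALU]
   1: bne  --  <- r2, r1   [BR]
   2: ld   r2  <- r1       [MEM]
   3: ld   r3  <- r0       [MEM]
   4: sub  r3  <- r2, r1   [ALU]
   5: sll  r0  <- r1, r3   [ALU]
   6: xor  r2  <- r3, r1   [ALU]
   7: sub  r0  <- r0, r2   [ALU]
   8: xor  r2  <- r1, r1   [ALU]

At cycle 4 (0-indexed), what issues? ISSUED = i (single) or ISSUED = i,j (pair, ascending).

0. sub.ALU+bne.BR @i0/i1  | 2-wide
1. ld.MEM @i2  | no-port MEM/MEM
2. ld.MEM @i3  | WAW r3
3. sub.ALU @i4  | RAW r3
4. sll.ALU+xor.ALU @i5/i6  | 2-wide
5. sub.ALU+xor.ALU @i7/i8  | 2-wide

ISSUED = 5,6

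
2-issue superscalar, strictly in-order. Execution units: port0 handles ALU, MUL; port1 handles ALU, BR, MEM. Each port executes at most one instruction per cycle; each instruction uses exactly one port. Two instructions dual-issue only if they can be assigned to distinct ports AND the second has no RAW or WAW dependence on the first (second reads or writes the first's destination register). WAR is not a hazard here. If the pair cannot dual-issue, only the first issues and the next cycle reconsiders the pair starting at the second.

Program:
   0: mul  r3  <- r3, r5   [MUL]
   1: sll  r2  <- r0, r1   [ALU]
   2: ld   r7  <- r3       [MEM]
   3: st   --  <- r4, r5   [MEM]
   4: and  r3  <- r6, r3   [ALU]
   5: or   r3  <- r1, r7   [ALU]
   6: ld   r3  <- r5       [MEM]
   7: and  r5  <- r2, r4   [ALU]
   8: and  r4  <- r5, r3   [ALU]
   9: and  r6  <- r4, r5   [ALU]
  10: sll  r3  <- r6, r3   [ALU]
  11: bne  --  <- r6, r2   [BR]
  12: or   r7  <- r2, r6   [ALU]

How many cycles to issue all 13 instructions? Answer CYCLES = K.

CYCLES = 9

c0: i0+i1 mul.MUL+sll.ALU  2-wide
c1: i2 ld.MEM  no-port MEM/MEM
c2: i3+i4 st.MEM+and.ALU  2-wide
c3: i5 or.ALU  WAW r3
c4: i6+i7 ld.MEM+and.ALU  2-wide
c5: i8 and.ALU  RAW r4
c6: i9 and.ALU  RAW r6
c7: i10+i11 sll.ALU+bne.BR  2-wide
c8: i12 or.ALU  tail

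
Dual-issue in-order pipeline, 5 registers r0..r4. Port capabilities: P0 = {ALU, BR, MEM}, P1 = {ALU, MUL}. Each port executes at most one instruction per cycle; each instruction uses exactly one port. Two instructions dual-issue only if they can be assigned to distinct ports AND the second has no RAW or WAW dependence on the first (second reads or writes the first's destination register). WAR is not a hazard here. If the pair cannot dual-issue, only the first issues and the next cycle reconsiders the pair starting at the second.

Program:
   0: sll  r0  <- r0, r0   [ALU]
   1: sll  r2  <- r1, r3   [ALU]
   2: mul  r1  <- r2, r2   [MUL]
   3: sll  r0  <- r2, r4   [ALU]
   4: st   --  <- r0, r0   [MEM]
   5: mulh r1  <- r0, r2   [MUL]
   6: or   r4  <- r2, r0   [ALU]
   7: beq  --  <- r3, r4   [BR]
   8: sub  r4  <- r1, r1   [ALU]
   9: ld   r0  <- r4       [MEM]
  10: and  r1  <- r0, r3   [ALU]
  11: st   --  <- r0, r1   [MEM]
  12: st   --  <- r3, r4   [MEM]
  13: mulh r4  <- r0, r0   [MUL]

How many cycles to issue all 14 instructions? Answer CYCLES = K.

CYCLES = 9

c0: i0/i1 sll;sll  2-wide
c1: i2/i3 mul;sll  2-wide
c2: i4/i5 st;mulh  2-wide
c3: i6 or  RAW r4
c4: i7/i8 beq;sub  2-wide
c5: i9 ld  RAW r0
c6: i10 and  RAW r1
c7: i11 st  no-port MEM/MEM
c8: i12/i13 st;mulh  2-wide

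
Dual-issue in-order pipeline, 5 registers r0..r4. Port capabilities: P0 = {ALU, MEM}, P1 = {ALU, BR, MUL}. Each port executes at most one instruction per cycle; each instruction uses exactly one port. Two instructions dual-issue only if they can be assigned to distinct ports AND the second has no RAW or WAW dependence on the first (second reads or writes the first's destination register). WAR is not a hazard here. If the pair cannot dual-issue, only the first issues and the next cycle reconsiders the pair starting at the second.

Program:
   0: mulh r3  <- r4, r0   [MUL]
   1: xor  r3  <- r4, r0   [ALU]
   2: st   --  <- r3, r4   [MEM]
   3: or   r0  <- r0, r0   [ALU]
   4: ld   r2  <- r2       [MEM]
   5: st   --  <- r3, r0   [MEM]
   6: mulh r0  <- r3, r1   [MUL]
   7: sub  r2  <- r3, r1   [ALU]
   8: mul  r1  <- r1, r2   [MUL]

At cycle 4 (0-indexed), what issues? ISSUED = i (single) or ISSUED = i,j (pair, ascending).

ISSUED = 5,6

[0] i0  mulh  -- WAW r3
[1] i1  xor  -- RAW r3
[2] i2/i3  st or  -- 2-wide
[3] i4  ld  -- no-port MEM/MEM
[4] i5/i6  st mulh  -- 2-wide
[5] i7  sub  -- RAW r2
[6] i8  mul  -- tail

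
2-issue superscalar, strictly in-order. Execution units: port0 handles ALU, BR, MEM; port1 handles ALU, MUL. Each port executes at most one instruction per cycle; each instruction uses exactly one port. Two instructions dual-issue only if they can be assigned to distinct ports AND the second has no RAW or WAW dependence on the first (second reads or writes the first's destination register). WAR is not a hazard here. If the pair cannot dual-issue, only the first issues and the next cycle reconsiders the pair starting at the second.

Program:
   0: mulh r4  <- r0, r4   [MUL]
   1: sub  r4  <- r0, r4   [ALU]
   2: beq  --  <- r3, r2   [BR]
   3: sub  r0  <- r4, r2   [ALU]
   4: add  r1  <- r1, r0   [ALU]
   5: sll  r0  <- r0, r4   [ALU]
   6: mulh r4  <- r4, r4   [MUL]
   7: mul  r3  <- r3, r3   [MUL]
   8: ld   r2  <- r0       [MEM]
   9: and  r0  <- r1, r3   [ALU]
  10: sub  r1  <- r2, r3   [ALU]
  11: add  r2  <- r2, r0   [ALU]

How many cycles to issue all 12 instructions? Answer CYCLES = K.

CYCLES = 8

#0 head=0: mulh i0 RAW+WAW r4
#1 head=1: sub;beq i1+i2 dual
#2 head=3: sub i3 RAW r0
#3 head=4: add;sll i4+i5 dual
#4 head=6: mulh i6 no-port MUL/MUL
#5 head=7: mul;ld i7+i8 dual
#6 head=9: and;sub i9+i10 dual
#7 head=11: add i11 tail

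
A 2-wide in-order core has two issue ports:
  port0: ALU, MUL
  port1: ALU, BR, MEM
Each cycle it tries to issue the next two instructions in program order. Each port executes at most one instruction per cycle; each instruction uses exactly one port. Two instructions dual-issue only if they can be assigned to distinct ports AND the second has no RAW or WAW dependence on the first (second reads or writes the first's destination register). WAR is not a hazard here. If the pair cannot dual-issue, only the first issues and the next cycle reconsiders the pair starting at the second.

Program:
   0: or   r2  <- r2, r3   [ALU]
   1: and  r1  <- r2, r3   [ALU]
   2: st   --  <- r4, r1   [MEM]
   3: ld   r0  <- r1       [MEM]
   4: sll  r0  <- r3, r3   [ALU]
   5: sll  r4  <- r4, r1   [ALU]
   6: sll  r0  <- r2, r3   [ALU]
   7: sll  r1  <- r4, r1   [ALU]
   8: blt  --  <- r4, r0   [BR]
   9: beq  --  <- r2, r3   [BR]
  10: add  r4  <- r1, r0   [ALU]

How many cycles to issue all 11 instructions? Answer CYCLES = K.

  cy0 -> i0 (or.ALU) RAW r2
  cy1 -> i1 (and.ALU) RAW r1
  cy2 -> i2 (st.MEM) no-port MEM/MEM
  cy3 -> i3 (ld.MEM) WAW r0
  cy4 -> i4&i5 (sll.ALU sll.ALU) 2-wide
  cy5 -> i6&i7 (sll.ALU sll.ALU) 2-wide
  cy6 -> i8 (blt.BR) no-port BR/BR
  cy7 -> i9&i10 (beq.BR add.ALU) 2-wide

CYCLES = 8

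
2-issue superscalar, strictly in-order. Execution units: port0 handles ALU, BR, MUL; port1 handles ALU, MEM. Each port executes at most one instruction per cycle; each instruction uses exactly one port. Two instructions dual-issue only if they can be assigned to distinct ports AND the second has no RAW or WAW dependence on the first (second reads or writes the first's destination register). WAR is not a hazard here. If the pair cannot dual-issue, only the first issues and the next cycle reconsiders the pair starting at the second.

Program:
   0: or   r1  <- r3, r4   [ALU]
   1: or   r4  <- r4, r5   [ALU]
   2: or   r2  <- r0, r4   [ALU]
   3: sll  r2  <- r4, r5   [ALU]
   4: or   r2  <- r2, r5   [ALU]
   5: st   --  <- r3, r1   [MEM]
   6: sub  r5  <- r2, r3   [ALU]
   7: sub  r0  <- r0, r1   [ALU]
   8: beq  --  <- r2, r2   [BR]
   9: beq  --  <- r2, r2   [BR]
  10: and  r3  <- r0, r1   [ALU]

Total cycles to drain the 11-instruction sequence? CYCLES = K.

CYCLES = 7

[0] i0&i1  or;or  -- pair
[1] i2  or  -- WAW r2
[2] i3  sll  -- RAW+WAW r2
[3] i4&i5  or;st  -- pair
[4] i6&i7  sub;sub  -- pair
[5] i8  beq  -- no-port BR/BR
[6] i9&i10  beq;and  -- pair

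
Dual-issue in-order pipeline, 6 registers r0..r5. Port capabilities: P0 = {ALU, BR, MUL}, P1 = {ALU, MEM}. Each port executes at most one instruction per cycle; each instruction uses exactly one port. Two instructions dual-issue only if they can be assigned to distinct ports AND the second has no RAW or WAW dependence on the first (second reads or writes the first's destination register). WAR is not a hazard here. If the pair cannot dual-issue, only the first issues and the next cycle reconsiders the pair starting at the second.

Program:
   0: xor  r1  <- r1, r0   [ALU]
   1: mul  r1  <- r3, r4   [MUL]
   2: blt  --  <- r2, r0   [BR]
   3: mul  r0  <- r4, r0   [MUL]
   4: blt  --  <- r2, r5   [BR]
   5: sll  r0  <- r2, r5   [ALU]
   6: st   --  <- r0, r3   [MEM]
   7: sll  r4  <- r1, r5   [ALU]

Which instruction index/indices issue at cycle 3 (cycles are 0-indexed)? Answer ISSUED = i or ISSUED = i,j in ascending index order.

ISSUED = 3

0. xor @i0  | WAW r1
1. mul @i1  | no-port MUL/BR
2. blt @i2  | no-port BR/MUL
3. mul @i3  | no-port MUL/BR
4. blt/sll @i4&i5  | pair
5. st/sll @i6&i7  | pair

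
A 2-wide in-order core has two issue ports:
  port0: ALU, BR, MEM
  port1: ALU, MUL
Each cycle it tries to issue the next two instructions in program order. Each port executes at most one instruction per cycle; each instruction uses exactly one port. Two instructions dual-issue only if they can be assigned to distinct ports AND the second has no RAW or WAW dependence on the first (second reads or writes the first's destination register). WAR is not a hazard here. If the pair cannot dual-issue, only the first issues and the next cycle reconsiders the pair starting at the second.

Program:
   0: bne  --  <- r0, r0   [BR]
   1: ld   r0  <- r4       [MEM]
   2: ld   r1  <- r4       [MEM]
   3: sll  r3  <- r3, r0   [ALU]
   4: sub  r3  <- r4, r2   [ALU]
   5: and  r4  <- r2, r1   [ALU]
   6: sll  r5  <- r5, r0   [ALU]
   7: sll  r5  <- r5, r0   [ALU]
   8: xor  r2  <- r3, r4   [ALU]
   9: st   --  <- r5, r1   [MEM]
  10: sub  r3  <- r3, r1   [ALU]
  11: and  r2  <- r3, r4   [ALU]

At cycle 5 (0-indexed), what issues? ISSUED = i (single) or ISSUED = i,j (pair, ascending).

ISSUED = 7,8

  cy0 -> i0 (bne.BR) no-port BR/MEM
  cy1 -> i1 (ld.MEM) no-port MEM/MEM
  cy2 -> i2+i3 (ld.MEM;sll.ALU) 2-wide
  cy3 -> i4+i5 (sub.ALU;and.ALU) 2-wide
  cy4 -> i6 (sll.ALU) RAW+WAW r5
  cy5 -> i7+i8 (sll.ALU;xor.ALU) 2-wide
  cy6 -> i9+i10 (st.MEM;sub.ALU) 2-wide
  cy7 -> i11 (and.ALU) tail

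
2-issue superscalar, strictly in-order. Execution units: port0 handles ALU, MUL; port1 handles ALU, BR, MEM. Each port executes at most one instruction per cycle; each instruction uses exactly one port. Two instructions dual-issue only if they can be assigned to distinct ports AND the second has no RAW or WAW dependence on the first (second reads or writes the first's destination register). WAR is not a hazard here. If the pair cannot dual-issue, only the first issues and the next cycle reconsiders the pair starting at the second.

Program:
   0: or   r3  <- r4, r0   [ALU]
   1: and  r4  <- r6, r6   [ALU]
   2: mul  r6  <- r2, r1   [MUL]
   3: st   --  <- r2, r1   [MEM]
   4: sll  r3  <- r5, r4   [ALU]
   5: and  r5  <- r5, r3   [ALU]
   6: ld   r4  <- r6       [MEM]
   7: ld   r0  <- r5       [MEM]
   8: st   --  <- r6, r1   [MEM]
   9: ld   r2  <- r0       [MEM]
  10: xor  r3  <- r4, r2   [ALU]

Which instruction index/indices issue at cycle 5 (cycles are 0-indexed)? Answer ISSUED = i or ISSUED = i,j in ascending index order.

[0] i0/i1  or/and  -- dual
[1] i2/i3  mul/st  -- dual
[2] i4  sll  -- RAW r3
[3] i5/i6  and/ld  -- dual
[4] i7  ld  -- no-port MEM/MEM
[5] i8  st  -- no-port MEM/MEM
[6] i9  ld  -- RAW r2
[7] i10  xor  -- tail

ISSUED = 8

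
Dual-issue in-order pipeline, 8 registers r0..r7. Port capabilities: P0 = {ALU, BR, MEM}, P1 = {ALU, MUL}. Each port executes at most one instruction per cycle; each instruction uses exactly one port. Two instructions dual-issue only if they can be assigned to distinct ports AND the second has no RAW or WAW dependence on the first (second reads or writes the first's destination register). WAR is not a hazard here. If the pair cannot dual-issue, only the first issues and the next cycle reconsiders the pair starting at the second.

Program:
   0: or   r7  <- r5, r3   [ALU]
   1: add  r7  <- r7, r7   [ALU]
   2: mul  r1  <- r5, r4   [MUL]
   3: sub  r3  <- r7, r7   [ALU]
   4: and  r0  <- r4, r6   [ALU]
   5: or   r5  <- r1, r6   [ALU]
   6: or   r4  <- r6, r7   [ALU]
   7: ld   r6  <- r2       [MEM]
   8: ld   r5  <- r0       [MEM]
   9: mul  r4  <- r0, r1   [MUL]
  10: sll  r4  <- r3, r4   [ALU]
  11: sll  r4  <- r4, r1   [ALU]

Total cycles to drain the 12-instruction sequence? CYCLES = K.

CYCLES = 8

  cy0 -> i0 (or.ALU) RAW+WAW r7
  cy1 -> i1&i2 (add.ALU mul.MUL) 2-wide
  cy2 -> i3&i4 (sub.ALU and.ALU) 2-wide
  cy3 -> i5&i6 (or.ALU or.ALU) 2-wide
  cy4 -> i7 (ld.MEM) no-port MEM/MEM
  cy5 -> i8&i9 (ld.MEM mul.MUL) 2-wide
  cy6 -> i10 (sll.ALU) RAW+WAW r4
  cy7 -> i11 (sll.ALU) tail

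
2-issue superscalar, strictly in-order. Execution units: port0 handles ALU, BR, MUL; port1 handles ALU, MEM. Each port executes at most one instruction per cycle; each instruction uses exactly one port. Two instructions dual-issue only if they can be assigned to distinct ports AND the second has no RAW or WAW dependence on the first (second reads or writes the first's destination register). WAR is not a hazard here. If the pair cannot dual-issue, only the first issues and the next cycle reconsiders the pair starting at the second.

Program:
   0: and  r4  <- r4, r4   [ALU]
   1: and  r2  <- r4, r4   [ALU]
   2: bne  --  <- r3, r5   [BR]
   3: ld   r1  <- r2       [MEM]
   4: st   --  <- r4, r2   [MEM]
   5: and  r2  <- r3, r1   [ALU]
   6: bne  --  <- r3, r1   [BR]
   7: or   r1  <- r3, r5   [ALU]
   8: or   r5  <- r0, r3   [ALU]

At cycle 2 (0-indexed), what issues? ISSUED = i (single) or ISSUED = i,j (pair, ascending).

ISSUED = 3

c0: i0 and  RAW r4
c1: i1+i2 and/bne  dual
c2: i3 ld  no-port MEM/MEM
c3: i4+i5 st/and  dual
c4: i6+i7 bne/or  dual
c5: i8 or  tail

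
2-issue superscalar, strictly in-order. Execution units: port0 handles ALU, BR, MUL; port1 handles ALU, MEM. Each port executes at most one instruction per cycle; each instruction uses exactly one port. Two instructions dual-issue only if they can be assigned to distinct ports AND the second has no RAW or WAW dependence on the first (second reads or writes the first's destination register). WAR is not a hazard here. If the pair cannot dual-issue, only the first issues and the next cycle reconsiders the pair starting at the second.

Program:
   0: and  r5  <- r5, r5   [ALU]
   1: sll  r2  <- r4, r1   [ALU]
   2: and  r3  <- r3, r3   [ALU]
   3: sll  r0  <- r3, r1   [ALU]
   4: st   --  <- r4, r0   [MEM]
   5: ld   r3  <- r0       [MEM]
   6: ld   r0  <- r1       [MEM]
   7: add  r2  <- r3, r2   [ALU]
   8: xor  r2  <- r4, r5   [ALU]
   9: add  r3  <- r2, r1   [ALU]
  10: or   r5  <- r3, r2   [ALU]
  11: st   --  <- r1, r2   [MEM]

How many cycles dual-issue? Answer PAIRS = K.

PAIRS = 3

c0: i0+i1 and.ALU;sll.ALU  dual
c1: i2 and.ALU  RAW r3
c2: i3 sll.ALU  RAW r0
c3: i4 st.MEM  no-port MEM/MEM
c4: i5 ld.MEM  no-port MEM/MEM
c5: i6+i7 ld.MEM;add.ALU  dual
c6: i8 xor.ALU  RAW r2
c7: i9 add.ALU  RAW r3
c8: i10+i11 or.ALU;st.MEM  dual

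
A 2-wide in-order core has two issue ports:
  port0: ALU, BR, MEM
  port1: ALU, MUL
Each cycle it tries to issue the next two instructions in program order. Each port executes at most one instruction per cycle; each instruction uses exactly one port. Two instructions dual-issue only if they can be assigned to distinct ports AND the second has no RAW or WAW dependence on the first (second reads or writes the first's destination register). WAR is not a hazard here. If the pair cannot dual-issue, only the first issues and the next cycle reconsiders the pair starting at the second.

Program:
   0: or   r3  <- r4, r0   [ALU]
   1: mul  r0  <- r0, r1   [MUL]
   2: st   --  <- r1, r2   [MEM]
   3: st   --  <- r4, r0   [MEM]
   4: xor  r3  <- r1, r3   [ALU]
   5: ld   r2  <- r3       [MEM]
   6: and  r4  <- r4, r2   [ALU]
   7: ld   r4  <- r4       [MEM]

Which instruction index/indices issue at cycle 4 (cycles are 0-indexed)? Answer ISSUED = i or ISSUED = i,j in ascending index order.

ISSUED = 6

#0 head=0: or+mul i0/i1 pair
#1 head=2: st i2 no-port MEM/MEM
#2 head=3: st+xor i3/i4 pair
#3 head=5: ld i5 RAW r2
#4 head=6: and i6 RAW+WAW r4
#5 head=7: ld i7 tail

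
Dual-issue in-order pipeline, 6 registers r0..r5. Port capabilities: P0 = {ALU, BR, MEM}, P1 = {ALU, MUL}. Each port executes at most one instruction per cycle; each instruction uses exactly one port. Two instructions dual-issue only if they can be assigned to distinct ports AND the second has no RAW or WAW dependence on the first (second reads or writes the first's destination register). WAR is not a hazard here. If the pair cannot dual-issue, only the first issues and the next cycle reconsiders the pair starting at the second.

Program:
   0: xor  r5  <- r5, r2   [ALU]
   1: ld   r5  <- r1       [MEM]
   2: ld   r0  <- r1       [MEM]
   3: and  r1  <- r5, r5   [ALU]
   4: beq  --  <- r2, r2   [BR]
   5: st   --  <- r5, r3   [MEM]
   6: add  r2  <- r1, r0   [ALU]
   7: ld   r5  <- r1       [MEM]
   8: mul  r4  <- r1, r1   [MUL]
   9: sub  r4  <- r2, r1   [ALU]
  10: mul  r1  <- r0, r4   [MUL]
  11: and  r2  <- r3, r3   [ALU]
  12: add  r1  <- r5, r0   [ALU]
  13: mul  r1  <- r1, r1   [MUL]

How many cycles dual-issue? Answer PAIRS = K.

  cy0 -> i0 (xor.ALU) WAW r5
  cy1 -> i1 (ld.MEM) no-port MEM/MEM
  cy2 -> i2/i3 (ld.MEM and.ALU) dual
  cy3 -> i4 (beq.BR) no-port BR/MEM
  cy4 -> i5/i6 (st.MEM add.ALU) dual
  cy5 -> i7/i8 (ld.MEM mul.MUL) dual
  cy6 -> i9 (sub.ALU) RAW r4
  cy7 -> i10/i11 (mul.MUL and.ALU) dual
  cy8 -> i12 (add.ALU) RAW+WAW r1
  cy9 -> i13 (mul.MUL) tail

PAIRS = 4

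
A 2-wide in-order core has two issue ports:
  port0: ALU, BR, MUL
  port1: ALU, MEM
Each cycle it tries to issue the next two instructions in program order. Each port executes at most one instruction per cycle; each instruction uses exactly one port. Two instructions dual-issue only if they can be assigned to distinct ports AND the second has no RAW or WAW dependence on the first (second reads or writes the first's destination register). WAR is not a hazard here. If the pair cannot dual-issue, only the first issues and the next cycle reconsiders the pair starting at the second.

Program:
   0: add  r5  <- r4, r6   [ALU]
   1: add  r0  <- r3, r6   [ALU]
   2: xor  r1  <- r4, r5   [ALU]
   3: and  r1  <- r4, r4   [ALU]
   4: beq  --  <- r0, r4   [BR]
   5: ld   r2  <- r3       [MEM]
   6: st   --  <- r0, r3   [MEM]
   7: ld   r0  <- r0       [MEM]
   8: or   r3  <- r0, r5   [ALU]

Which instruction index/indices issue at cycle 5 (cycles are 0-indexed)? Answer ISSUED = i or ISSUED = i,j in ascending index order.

[0] i0,i1  add+add  -- dual
[1] i2  xor  -- WAW r1
[2] i3,i4  and+beq  -- dual
[3] i5  ld  -- no-port MEM/MEM
[4] i6  st  -- no-port MEM/MEM
[5] i7  ld  -- RAW r0
[6] i8  or  -- tail

ISSUED = 7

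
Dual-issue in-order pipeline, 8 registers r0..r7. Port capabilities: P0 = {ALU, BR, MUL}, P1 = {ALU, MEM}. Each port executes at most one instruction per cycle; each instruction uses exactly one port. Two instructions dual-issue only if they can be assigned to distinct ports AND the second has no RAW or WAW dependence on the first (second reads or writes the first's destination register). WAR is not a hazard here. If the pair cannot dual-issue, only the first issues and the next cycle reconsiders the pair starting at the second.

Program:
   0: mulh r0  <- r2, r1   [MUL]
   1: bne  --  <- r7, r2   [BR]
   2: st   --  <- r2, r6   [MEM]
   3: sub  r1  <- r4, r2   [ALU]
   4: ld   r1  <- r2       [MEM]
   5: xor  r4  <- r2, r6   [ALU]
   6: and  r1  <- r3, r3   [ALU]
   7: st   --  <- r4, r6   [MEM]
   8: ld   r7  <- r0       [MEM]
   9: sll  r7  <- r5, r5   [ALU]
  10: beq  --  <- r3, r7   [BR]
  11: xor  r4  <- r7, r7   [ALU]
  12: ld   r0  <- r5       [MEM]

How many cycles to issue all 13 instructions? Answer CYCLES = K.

CYCLES = 9

0. mulh @i0  | no-port MUL/BR
1. bne+st @i1+i2  | 2-wide
2. sub @i3  | WAW r1
3. ld+xor @i4+i5  | 2-wide
4. and+st @i6+i7  | 2-wide
5. ld @i8  | WAW r7
6. sll @i9  | RAW r7
7. beq+xor @i10+i11  | 2-wide
8. ld @i12  | tail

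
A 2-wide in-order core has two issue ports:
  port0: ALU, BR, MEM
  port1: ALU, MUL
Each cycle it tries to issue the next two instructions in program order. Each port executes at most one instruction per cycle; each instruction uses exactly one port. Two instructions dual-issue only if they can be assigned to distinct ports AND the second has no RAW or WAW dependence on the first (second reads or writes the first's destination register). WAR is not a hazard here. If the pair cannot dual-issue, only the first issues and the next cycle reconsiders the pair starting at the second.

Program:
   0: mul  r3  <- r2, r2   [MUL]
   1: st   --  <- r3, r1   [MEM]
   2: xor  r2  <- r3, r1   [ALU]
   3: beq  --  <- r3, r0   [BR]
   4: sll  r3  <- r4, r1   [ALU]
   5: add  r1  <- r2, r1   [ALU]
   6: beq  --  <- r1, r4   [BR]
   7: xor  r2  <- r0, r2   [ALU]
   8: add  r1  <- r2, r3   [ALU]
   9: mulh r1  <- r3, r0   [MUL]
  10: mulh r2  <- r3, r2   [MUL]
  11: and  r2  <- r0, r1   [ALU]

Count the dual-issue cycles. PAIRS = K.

t=0 i0:mul.MUL ; RAW r3
t=1 i1/i2:st.MEM xor.ALU ; dual
t=2 i3/i4:beq.BR sll.ALU ; dual
t=3 i5:add.ALU ; RAW r1
t=4 i6/i7:beq.BR xor.ALU ; dual
t=5 i8:add.ALU ; WAW r1
t=6 i9:mulh.MUL ; no-port MUL/MUL
t=7 i10:mulh.MUL ; WAW r2
t=8 i11:and.ALU ; tail

PAIRS = 3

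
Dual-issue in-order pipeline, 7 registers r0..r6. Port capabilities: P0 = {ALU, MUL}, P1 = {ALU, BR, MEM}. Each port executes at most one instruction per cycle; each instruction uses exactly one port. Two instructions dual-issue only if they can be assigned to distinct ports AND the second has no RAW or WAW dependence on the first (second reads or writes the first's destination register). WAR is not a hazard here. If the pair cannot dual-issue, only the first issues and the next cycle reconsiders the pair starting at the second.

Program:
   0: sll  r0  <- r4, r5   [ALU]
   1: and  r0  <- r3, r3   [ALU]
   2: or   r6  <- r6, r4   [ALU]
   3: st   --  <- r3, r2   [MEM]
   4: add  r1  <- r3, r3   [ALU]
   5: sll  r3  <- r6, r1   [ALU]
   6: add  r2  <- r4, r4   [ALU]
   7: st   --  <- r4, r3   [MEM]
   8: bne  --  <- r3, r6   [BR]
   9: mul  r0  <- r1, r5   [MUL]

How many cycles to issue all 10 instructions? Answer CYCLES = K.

CYCLES = 6

[0] i0  sll.ALU  -- WAW r0
[1] i1&i2  and.ALU or.ALU  -- dual
[2] i3&i4  st.MEM add.ALU  -- dual
[3] i5&i6  sll.ALU add.ALU  -- dual
[4] i7  st.MEM  -- no-port MEM/BR
[5] i8&i9  bne.BR mul.MUL  -- dual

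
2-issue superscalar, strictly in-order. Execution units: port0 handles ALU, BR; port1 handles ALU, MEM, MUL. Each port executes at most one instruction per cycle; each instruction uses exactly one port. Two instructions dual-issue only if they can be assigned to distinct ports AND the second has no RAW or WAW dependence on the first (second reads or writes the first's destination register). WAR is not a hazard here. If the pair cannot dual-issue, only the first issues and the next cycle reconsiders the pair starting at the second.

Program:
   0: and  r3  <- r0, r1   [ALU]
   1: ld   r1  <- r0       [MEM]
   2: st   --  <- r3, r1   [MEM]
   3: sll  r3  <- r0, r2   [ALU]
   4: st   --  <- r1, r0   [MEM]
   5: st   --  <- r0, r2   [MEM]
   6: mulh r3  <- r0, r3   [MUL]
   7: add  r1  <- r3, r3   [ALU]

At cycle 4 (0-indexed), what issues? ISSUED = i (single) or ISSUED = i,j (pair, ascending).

ISSUED = 6

#0 head=0: and;ld i0&i1 dual
#1 head=2: st;sll i2&i3 dual
#2 head=4: st i4 no-port MEM/MEM
#3 head=5: st i5 no-port MEM/MUL
#4 head=6: mulh i6 RAW r3
#5 head=7: add i7 tail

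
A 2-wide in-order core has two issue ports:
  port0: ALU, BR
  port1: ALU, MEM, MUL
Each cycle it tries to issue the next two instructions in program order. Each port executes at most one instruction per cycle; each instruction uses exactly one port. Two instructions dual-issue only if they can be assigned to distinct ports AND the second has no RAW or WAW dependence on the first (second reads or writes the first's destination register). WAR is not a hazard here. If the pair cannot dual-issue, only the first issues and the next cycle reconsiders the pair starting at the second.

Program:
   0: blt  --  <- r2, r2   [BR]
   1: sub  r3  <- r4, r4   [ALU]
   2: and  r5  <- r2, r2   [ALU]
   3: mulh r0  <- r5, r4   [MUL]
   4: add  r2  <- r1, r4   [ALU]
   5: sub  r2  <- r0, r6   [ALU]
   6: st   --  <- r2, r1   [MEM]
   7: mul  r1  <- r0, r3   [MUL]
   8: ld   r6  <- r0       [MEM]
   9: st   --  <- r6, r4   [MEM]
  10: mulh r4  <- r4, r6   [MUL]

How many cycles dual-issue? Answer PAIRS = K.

PAIRS = 2

0. blt+sub @i0&i1  | pair
1. and @i2  | RAW r5
2. mulh+add @i3&i4  | pair
3. sub @i5  | RAW r2
4. st @i6  | no-port MEM/MUL
5. mul @i7  | no-port MUL/MEM
6. ld @i8  | no-port MEM/MEM
7. st @i9  | no-port MEM/MUL
8. mulh @i10  | tail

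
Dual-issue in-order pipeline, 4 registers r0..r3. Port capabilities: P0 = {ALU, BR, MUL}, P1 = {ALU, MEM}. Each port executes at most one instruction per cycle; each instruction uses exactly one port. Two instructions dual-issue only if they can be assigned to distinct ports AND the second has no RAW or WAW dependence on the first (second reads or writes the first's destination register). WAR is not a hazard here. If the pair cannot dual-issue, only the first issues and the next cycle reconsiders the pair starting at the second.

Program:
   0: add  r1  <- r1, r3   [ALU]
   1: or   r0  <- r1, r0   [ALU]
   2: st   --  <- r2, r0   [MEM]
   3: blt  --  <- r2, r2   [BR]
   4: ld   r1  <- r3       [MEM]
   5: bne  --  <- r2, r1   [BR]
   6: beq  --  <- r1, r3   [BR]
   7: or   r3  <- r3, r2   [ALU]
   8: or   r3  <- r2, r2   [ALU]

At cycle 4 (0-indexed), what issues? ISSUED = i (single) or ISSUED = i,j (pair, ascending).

ISSUED = 5

c0: i0 add  RAW r1
c1: i1 or  RAW r0
c2: i2,i3 st;blt  dual
c3: i4 ld  RAW r1
c4: i5 bne  no-port BR/BR
c5: i6,i7 beq;or  dual
c6: i8 or  tail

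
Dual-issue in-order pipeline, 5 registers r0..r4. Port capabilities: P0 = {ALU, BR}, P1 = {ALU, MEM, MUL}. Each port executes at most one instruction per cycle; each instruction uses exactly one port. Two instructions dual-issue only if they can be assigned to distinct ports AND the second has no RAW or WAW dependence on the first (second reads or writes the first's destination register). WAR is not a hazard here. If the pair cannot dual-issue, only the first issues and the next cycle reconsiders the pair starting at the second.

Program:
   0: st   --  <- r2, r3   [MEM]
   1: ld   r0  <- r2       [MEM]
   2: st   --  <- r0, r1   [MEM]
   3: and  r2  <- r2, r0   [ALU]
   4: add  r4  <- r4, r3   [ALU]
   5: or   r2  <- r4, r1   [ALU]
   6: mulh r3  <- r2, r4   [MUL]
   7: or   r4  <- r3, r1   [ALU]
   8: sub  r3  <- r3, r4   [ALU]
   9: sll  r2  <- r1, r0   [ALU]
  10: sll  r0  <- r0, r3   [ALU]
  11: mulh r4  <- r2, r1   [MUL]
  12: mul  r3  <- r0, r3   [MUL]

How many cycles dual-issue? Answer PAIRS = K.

PAIRS = 3

c0: i0 st.MEM  no-port MEM/MEM
c1: i1 ld.MEM  no-port MEM/MEM
c2: i2/i3 st.MEM;and.ALU  2-wide
c3: i4 add.ALU  RAW r4
c4: i5 or.ALU  RAW r2
c5: i6 mulh.MUL  RAW r3
c6: i7 or.ALU  RAW r4
c7: i8/i9 sub.ALU;sll.ALU  2-wide
c8: i10/i11 sll.ALU;mulh.MUL  2-wide
c9: i12 mul.MUL  tail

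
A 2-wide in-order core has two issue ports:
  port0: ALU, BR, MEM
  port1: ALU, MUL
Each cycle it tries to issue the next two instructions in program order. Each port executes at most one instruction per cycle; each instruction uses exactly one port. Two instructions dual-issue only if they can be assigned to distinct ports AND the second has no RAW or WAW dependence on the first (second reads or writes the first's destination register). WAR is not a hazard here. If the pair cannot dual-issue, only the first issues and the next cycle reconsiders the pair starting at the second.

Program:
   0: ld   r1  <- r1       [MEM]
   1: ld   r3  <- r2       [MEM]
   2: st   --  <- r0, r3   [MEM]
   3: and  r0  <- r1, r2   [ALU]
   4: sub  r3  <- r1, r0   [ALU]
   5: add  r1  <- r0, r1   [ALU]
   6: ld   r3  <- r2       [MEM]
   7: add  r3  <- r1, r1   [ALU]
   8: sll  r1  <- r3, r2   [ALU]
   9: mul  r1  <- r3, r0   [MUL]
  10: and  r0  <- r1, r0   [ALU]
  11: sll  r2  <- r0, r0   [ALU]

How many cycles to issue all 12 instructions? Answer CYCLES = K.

CYCLES = 10

[0] i0  ld.MEM  -- no-port MEM/MEM
[1] i1  ld.MEM  -- no-port MEM/MEM
[2] i2,i3  st.MEM+and.ALU  -- dual
[3] i4,i5  sub.ALU+add.ALU  -- dual
[4] i6  ld.MEM  -- WAW r3
[5] i7  add.ALU  -- RAW r3
[6] i8  sll.ALU  -- WAW r1
[7] i9  mul.MUL  -- RAW r1
[8] i10  and.ALU  -- RAW r0
[9] i11  sll.ALU  -- tail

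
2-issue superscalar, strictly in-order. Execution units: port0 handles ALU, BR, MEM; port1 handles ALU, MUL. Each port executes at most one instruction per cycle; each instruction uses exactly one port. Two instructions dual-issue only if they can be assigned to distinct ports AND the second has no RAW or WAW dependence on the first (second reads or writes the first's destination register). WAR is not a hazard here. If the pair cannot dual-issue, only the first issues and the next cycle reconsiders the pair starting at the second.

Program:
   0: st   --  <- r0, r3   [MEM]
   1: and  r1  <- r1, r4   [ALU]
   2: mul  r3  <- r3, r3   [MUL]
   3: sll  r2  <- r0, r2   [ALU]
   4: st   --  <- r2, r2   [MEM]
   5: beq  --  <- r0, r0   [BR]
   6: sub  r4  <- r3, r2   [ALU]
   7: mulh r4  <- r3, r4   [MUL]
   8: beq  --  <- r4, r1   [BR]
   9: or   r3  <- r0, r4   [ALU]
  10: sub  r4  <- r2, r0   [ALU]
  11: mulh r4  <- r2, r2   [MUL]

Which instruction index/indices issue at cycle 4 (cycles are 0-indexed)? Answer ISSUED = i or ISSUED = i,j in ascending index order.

ISSUED = 7

[0] i0/i1  st.MEM+and.ALU  -- pair
[1] i2/i3  mul.MUL+sll.ALU  -- pair
[2] i4  st.MEM  -- no-port MEM/BR
[3] i5/i6  beq.BR+sub.ALU  -- pair
[4] i7  mulh.MUL  -- RAW r4
[5] i8/i9  beq.BR+or.ALU  -- pair
[6] i10  sub.ALU  -- WAW r4
[7] i11  mulh.MUL  -- tail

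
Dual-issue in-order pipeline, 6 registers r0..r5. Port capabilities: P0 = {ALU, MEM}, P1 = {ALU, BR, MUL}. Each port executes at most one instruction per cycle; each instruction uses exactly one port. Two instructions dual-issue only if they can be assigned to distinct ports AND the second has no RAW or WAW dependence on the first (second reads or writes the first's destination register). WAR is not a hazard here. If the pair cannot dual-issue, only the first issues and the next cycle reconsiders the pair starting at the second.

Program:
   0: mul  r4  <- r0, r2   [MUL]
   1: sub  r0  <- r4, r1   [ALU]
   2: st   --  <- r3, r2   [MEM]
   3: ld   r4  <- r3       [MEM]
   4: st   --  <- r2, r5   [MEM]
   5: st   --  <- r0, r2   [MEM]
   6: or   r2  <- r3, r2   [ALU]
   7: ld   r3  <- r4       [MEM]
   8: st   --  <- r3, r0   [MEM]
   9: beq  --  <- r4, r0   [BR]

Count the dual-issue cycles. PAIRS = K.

0. mul @i0  | RAW r4
1. sub+st @i1&i2  | pair
2. ld @i3  | no-port MEM/MEM
3. st @i4  | no-port MEM/MEM
4. st+or @i5&i6  | pair
5. ld @i7  | no-port MEM/MEM
6. st+beq @i8&i9  | pair

PAIRS = 3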